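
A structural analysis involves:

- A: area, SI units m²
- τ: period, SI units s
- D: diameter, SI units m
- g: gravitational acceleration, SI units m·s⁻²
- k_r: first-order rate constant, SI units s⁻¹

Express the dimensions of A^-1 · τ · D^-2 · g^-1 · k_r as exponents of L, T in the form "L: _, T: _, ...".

Collect each base-dimension exponent across the product:
  L: −(2) + (0) − 2·(1) − (1) + (0) = -5
  T: −(0) + (1) − 2·(0) − (-2) + (-1) = 2
So the dimensions are [L⁻⁵ T²].

L: -5, T: 2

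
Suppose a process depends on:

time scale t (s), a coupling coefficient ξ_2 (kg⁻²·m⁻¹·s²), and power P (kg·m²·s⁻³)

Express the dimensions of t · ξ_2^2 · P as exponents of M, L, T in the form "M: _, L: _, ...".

Collect each base-dimension exponent across the product:
  M: (0) + 2·(-2) + (1) = -3
  L: (0) + 2·(-1) + (2) = 0
  T: (1) + 2·(2) + (-3) = 2
So the dimensions are [M⁻³ T²].

M: -3, L: 0, T: 2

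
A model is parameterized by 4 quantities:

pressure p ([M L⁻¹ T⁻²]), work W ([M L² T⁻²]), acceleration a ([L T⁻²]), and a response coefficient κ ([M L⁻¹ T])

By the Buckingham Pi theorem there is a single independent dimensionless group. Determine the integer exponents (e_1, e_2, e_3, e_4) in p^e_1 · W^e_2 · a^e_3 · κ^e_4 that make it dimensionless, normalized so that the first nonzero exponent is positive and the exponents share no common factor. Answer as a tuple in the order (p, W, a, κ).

(1, 1, -3, -2)

M: e_1·(1) + e_2·(1) + e_3·(0) + e_4·(1) = 0
L: e_1·(-1) + e_2·(2) + e_3·(1) + e_4·(-1) = 0
T: e_1·(-2) + e_2·(-2) + e_3·(-2) + e_4·(1) = 0
Solving this homogeneous linear system for the smallest-integer solution (first nonzero entry positive) gives (1, 1, -3, -2).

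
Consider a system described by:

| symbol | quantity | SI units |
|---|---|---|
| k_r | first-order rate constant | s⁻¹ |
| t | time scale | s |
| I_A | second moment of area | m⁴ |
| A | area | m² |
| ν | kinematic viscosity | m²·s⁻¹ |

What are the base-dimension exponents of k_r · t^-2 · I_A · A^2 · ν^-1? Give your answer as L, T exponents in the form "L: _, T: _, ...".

L: 6, T: -2

Collect each base-dimension exponent across the product:
  L: (0) − 2·(0) + (4) + 2·(2) − (2) = 6
  T: (-1) − 2·(1) + (0) + 2·(0) − (-1) = -2
So the dimensions are [L⁶ T⁻²].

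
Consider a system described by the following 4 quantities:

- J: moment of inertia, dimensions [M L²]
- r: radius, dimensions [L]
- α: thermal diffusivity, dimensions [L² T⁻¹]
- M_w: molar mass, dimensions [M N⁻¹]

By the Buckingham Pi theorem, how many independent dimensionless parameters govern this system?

There are 4 variables and 4 base dimensions (M, L, T, N).
The dimension matrix has rank 4.
Independent dimensionless groups: 4 − 4 = 0.

0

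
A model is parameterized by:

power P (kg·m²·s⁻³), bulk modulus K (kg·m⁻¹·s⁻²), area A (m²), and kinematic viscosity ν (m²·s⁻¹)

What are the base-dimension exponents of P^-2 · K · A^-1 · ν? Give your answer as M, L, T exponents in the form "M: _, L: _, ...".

Collect each base-dimension exponent across the product:
  M: −2·(1) + (1) − (0) + (0) = -1
  L: −2·(2) + (-1) − (2) + (2) = -5
  T: −2·(-3) + (-2) − (0) + (-1) = 3
So the dimensions are [M⁻¹ L⁻⁵ T³].

M: -1, L: -5, T: 3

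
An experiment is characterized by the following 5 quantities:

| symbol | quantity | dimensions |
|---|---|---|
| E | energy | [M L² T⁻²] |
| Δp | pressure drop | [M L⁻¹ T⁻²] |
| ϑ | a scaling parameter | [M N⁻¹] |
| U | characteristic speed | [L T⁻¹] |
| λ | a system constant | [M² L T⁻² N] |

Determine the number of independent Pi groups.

There are 5 variables and 4 base dimensions (M, L, T, N).
The dimension matrix has rank 4.
Independent dimensionless groups: 5 − 4 = 1.

1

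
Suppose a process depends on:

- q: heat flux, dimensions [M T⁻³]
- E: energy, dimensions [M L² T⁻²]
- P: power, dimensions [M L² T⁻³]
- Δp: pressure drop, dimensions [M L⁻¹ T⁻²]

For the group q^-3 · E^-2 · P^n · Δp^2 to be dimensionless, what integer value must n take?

3

Balance the M exponent: (1)·n from P, plus −3·(1) − 2·(1) + 2·(1) = -3 from the rest, must sum to zero.
n − 3 = 0, so n = 3.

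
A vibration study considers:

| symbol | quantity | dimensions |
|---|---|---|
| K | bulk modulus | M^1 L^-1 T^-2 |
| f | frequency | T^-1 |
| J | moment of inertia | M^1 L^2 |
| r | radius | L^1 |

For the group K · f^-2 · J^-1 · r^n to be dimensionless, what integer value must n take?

3

Balance the L exponent: (1)·n from r, plus (-1) − 2·(0) − (2) = -3 from the rest, must sum to zero.
n − 3 = 0, so n = 3.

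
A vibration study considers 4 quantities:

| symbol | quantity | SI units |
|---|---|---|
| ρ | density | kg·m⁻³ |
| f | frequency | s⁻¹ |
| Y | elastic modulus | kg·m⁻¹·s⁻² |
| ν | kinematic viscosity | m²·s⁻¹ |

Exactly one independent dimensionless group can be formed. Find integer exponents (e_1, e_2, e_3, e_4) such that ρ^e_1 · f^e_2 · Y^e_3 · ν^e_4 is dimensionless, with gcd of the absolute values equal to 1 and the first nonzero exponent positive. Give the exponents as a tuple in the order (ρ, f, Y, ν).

M: e_1·(1) + e_2·(0) + e_3·(1) + e_4·(0) = 0
L: e_1·(-3) + e_2·(0) + e_3·(-1) + e_4·(2) = 0
T: e_1·(0) + e_2·(-1) + e_3·(-2) + e_4·(-1) = 0
Solving this homogeneous linear system for the smallest-integer solution (first nonzero entry positive) gives (1, 1, -1, 1).

(1, 1, -1, 1)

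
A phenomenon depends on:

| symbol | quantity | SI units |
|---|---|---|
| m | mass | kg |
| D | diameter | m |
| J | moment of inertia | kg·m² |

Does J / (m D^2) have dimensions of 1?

Sum the exponent of each base dimension across the product:
  M: −[m]_M − 2·[D]_M + [J]_M = −(1) − 2·(0) + (1) = 0
  L: −[m]_L − 2·[D]_L + [J]_L = −(0) − 2·(1) + (2) = 0
  T: −[m]_T − 2·[D]_T + [J]_T = −(0) − 2·(0) + (0) = 0
  I: −[m]_I − 2·[D]_I + [J]_I = −(0) − 2·(0) + (0) = 0
All base exponents vanish — dimensionless.

yes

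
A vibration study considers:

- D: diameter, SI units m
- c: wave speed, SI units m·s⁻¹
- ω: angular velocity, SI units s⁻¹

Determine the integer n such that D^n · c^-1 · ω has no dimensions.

Balance the L exponent: (1)·n from D, plus −(1) + (0) = -1 from the rest, must sum to zero.
n − 1 = 0, so n = 1.

1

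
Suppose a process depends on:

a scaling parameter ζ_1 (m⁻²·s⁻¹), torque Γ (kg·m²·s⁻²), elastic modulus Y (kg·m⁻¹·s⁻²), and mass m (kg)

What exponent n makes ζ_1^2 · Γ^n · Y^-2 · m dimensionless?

Balance the M exponent: (1)·n from Γ, plus 2·(0) − 2·(1) + (1) = -1 from the rest, must sum to zero.
n − 1 = 0, so n = 1.

1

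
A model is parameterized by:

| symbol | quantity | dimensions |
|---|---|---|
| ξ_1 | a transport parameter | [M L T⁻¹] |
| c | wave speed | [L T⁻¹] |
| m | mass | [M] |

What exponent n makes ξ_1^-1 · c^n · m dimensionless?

1

Balance the L exponent: (1)·n from c, plus −(1) + (0) = -1 from the rest, must sum to zero.
n − 1 = 0, so n = 1.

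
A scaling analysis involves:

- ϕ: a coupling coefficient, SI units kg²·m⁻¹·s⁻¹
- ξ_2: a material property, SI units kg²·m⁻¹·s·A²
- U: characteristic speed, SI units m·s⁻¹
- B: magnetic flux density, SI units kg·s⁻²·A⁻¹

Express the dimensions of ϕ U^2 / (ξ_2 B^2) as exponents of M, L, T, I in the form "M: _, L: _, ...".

M: -2, L: 2, T: 0, I: 0

Collect each base-dimension exponent across the product:
  M: (2) − (2) + 2·(0) − 2·(1) = -2
  L: (-1) − (-1) + 2·(1) − 2·(0) = 2
  T: (-1) − (1) + 2·(-1) − 2·(-2) = 0
  I: (0) − (2) + 2·(0) − 2·(-1) = 0
So the dimensions are [M⁻² L²].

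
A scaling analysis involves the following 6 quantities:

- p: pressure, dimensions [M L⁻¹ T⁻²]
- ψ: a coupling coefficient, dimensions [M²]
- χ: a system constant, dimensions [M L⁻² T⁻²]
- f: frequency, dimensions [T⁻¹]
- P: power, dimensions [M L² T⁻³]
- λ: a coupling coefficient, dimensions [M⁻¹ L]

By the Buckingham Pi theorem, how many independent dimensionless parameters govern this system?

3

There are 6 variables and 3 base dimensions (M, L, T).
The dimension matrix has rank 3.
Independent dimensionless groups: 6 − 3 = 3.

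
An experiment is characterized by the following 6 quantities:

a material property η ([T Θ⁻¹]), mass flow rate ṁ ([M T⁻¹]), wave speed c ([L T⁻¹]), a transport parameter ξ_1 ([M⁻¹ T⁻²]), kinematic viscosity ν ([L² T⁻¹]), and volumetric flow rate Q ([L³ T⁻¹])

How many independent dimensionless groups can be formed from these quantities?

There are 6 variables and 4 base dimensions (M, L, T, Θ).
The dimension matrix has rank 4.
Independent dimensionless groups: 6 − 4 = 2.

2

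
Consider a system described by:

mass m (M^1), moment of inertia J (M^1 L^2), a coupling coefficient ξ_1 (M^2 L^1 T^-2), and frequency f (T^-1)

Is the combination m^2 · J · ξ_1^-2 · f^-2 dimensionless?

Sum the exponent of each base dimension across the product:
  M: 2·[m]_M + [J]_M − 2·[ξ_1]_M − 2·[f]_M = 2·(1) + (1) − 2·(2) − 2·(0) = -1
  L: 2·[m]_L + [J]_L − 2·[ξ_1]_L − 2·[f]_L = 2·(0) + (2) − 2·(1) − 2·(0) = 0
  T: 2·[m]_T + [J]_T − 2·[ξ_1]_T − 2·[f]_T = 2·(0) + (0) − 2·(-2) − 2·(-1) = 6
Net dimensions [M⁻¹ T⁶] ≠ [1] — not dimensionless.

no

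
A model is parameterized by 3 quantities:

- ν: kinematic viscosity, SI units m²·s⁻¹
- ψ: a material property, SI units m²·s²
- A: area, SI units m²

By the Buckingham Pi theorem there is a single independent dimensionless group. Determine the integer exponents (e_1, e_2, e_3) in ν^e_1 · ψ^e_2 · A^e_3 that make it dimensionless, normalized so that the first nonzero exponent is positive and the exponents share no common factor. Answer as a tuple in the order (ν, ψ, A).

L: e_1·(2) + e_2·(2) + e_3·(2) = 0
T: e_1·(-1) + e_2·(2) + e_3·(0) = 0
Solving this homogeneous linear system for the smallest-integer solution (first nonzero entry positive) gives (2, 1, -3).

(2, 1, -3)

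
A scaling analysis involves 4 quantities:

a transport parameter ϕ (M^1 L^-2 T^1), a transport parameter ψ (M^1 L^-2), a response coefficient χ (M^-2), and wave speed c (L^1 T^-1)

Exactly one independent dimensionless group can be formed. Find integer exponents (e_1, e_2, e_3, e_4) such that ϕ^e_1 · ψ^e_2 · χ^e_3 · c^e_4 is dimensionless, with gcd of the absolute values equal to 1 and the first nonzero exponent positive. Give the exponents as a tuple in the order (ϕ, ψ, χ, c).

M: e_1·(1) + e_2·(1) + e_3·(-2) + e_4·(0) = 0
L: e_1·(-2) + e_2·(-2) + e_3·(0) + e_4·(1) = 0
T: e_1·(1) + e_2·(0) + e_3·(0) + e_4·(-1) = 0
Solving this homogeneous linear system for the smallest-integer solution (first nonzero entry positive) gives (4, -2, 1, 4).

(4, -2, 1, 4)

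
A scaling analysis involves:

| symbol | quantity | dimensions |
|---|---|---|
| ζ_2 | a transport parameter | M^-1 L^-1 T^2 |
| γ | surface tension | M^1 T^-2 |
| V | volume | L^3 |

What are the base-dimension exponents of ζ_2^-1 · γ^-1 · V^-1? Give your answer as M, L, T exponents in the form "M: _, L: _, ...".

M: 0, L: -2, T: 0

Collect each base-dimension exponent across the product:
  M: −(-1) − (1) − (0) = 0
  L: −(-1) − (0) − (3) = -2
  T: −(2) − (-2) − (0) = 0
So the dimensions are [L⁻²].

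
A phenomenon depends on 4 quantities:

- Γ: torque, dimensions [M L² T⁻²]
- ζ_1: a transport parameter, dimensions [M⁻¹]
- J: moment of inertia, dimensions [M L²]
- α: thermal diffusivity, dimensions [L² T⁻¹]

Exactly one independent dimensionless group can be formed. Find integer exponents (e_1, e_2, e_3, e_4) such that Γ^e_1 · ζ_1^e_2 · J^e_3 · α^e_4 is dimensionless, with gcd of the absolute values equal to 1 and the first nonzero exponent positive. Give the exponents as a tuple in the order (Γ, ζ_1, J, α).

M: e_1·(1) + e_2·(-1) + e_3·(1) + e_4·(0) = 0
L: e_1·(2) + e_2·(0) + e_3·(2) + e_4·(2) = 0
T: e_1·(-2) + e_2·(0) + e_3·(0) + e_4·(-1) = 0
Solving this homogeneous linear system for the smallest-integer solution (first nonzero entry positive) gives (1, 2, 1, -2).

(1, 2, 1, -2)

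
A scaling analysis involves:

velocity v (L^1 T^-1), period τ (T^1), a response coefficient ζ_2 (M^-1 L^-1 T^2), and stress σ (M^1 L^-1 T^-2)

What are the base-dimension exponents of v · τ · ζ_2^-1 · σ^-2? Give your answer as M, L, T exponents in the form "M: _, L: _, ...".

M: -1, L: 4, T: 2

Collect each base-dimension exponent across the product:
  M: (0) + (0) − (-1) − 2·(1) = -1
  L: (1) + (0) − (-1) − 2·(-1) = 4
  T: (-1) + (1) − (2) − 2·(-2) = 2
So the dimensions are [M⁻¹ L⁴ T²].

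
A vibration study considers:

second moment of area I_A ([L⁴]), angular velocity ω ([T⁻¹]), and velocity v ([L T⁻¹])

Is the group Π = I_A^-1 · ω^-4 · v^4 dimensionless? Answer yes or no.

Sum the exponent of each base dimension across the product:
  L: −[I_A]_L − 4·[ω]_L + 4·[v]_L = −(4) − 4·(0) + 4·(1) = 0
  T: −[I_A]_T − 4·[ω]_T + 4·[v]_T = −(0) − 4·(-1) + 4·(-1) = 0
All base exponents vanish — dimensionless.

yes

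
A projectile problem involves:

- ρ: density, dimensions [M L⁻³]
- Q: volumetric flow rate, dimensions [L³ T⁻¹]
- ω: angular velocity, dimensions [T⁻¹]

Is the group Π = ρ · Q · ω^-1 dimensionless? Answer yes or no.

Sum the exponent of each base dimension across the product:
  M: [ρ]_M + [Q]_M − [ω]_M = (1) + (0) − (0) = 1
  L: [ρ]_L + [Q]_L − [ω]_L = (-3) + (3) − (0) = 0
  T: [ρ]_T + [Q]_T − [ω]_T = (0) + (-1) − (-1) = 0
Net dimensions [M] ≠ [1] — not dimensionless.

no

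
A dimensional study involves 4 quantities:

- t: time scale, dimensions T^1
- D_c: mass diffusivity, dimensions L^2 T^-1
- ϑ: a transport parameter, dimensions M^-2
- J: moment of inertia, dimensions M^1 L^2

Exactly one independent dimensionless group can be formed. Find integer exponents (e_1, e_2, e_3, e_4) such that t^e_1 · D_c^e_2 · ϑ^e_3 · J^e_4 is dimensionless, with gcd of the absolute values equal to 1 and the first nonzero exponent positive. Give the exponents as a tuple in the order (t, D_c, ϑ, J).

(2, 2, -1, -2)

M: e_1·(0) + e_2·(0) + e_3·(-2) + e_4·(1) = 0
L: e_1·(0) + e_2·(2) + e_3·(0) + e_4·(2) = 0
T: e_1·(1) + e_2·(-1) + e_3·(0) + e_4·(0) = 0
Solving this homogeneous linear system for the smallest-integer solution (first nonzero entry positive) gives (2, 2, -1, -2).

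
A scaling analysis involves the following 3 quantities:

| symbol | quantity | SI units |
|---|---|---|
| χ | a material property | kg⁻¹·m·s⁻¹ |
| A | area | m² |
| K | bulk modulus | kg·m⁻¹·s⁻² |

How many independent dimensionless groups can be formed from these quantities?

0

There are 3 variables and 3 base dimensions (M, L, T).
The dimension matrix has rank 3.
Independent dimensionless groups: 3 − 3 = 0.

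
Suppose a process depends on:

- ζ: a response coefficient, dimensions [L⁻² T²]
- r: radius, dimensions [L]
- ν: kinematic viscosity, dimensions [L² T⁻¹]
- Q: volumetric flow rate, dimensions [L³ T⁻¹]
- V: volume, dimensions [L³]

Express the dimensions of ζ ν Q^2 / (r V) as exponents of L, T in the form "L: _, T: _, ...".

Collect each base-dimension exponent across the product:
  L: (-2) − (1) + (2) + 2·(3) − (3) = 2
  T: (2) − (0) + (-1) + 2·(-1) − (0) = -1
So the dimensions are [L² T⁻¹].

L: 2, T: -1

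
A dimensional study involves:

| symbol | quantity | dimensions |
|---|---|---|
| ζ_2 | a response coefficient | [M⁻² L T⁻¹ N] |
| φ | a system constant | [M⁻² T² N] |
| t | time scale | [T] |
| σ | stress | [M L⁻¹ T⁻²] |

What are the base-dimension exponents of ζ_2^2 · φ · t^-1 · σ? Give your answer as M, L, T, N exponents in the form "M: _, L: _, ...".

Collect each base-dimension exponent across the product:
  M: 2·(-2) + (-2) − (0) + (1) = -5
  L: 2·(1) + (0) − (0) + (-1) = 1
  T: 2·(-1) + (2) − (1) + (-2) = -3
  N: 2·(1) + (1) − (0) + (0) = 3
So the dimensions are [M⁻⁵ L T⁻³ N³].

M: -5, L: 1, T: -3, N: 3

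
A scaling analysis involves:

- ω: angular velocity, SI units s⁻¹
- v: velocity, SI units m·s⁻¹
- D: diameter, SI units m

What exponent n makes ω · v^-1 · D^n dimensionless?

1

Balance the L exponent: (1)·n from D, plus (0) − (1) = -1 from the rest, must sum to zero.
n − 1 = 0, so n = 1.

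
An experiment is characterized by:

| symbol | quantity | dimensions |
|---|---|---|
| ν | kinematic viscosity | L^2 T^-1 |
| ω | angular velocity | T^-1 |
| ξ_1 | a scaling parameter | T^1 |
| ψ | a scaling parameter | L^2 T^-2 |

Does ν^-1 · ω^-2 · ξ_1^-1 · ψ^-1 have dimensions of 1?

no

Sum the exponent of each base dimension across the product:
  L: −[ν]_L − 2·[ω]_L − [ξ_1]_L − [ψ]_L = −(2) − 2·(0) − (0) − (2) = -4
  T: −[ν]_T − 2·[ω]_T − [ξ_1]_T − [ψ]_T = −(-1) − 2·(-1) − (1) − (-2) = 4
Net dimensions [L⁻⁴ T⁴] ≠ [1] — not dimensionless.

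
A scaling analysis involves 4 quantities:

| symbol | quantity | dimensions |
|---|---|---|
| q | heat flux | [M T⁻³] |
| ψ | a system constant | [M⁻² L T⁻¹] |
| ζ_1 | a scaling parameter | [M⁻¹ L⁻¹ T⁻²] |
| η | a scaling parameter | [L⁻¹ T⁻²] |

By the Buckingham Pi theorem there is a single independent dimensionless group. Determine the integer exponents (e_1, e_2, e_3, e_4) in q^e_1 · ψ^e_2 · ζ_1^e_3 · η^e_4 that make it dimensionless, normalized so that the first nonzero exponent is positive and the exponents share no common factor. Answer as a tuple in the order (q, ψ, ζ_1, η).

(1, -1, 3, -4)

M: e_1·(1) + e_2·(-2) + e_3·(-1) + e_4·(0) = 0
L: e_1·(0) + e_2·(1) + e_3·(-1) + e_4·(-1) = 0
T: e_1·(-3) + e_2·(-1) + e_3·(-2) + e_4·(-2) = 0
Solving this homogeneous linear system for the smallest-integer solution (first nonzero entry positive) gives (1, -1, 3, -4).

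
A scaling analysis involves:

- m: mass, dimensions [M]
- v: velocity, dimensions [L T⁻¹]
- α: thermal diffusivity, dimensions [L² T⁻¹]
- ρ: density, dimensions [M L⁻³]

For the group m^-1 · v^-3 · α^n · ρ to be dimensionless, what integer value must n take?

Balance the L exponent: (2)·n from α, plus −(0) − 3·(1) + (-3) = -6 from the rest, must sum to zero.
2n − 6 = 0, so n = 3.

3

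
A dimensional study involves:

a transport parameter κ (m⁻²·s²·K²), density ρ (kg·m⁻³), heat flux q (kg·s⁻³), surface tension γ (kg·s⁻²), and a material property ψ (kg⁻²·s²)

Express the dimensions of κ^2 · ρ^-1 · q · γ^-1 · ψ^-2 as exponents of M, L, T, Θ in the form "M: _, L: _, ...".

M: 3, L: -1, T: -1, Θ: 4

Collect each base-dimension exponent across the product:
  M: 2·(0) − (1) + (1) − (1) − 2·(-2) = 3
  L: 2·(-2) − (-3) + (0) − (0) − 2·(0) = -1
  T: 2·(2) − (0) + (-3) − (-2) − 2·(2) = -1
  Θ: 2·(2) − (0) + (0) − (0) − 2·(0) = 4
So the dimensions are [M³ L⁻¹ T⁻¹ Θ⁴].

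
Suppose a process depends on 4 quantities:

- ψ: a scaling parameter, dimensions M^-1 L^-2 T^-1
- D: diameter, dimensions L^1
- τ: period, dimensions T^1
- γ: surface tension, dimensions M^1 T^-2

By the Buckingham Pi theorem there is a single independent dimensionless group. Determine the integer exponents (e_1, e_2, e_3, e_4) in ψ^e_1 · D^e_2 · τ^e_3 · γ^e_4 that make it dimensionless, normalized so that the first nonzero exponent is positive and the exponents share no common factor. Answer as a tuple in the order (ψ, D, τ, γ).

(1, 2, 3, 1)

M: e_1·(-1) + e_2·(0) + e_3·(0) + e_4·(1) = 0
L: e_1·(-2) + e_2·(1) + e_3·(0) + e_4·(0) = 0
T: e_1·(-1) + e_2·(0) + e_3·(1) + e_4·(-2) = 0
Solving this homogeneous linear system for the smallest-integer solution (first nonzero entry positive) gives (1, 2, 3, 1).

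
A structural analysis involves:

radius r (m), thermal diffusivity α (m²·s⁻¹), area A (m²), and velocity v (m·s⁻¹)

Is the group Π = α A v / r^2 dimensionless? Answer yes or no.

no

Sum the exponent of each base dimension across the product:
  L: −2·[r]_L + [α]_L + [A]_L + [v]_L = −2·(1) + (2) + (2) + (1) = 3
  T: −2·[r]_T + [α]_T + [A]_T + [v]_T = −2·(0) + (-1) + (0) + (-1) = -2
Net dimensions [L³ T⁻²] ≠ [1] — not dimensionless.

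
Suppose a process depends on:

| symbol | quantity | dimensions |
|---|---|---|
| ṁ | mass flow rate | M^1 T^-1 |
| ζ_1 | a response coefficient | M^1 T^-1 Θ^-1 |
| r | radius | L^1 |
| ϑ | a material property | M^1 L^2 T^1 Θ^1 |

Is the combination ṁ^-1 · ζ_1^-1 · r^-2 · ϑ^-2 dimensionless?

Sum the exponent of each base dimension across the product:
  M: −[ṁ]_M − [ζ_1]_M − 2·[r]_M − 2·[ϑ]_M = −(1) − (1) − 2·(0) − 2·(1) = -4
  L: −[ṁ]_L − [ζ_1]_L − 2·[r]_L − 2·[ϑ]_L = −(0) − (0) − 2·(1) − 2·(2) = -6
  T: −[ṁ]_T − [ζ_1]_T − 2·[r]_T − 2·[ϑ]_T = −(-1) − (-1) − 2·(0) − 2·(1) = 0
  Θ: −[ṁ]_Θ − [ζ_1]_Θ − 2·[r]_Θ − 2·[ϑ]_Θ = −(0) − (-1) − 2·(0) − 2·(1) = -1
Net dimensions [M⁻⁴ L⁻⁶ Θ⁻¹] ≠ [1] — not dimensionless.

no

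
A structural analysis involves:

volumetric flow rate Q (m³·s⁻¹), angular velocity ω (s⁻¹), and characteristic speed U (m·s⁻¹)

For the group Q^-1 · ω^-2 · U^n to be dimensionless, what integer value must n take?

Balance the L exponent: (1)·n from U, plus −(3) − 2·(0) = -3 from the rest, must sum to zero.
n − 3 = 0, so n = 3.

3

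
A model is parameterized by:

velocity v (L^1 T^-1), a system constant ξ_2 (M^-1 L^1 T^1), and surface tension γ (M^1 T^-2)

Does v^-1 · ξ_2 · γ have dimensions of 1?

yes

Sum the exponent of each base dimension across the product:
  M: −[v]_M + [ξ_2]_M + [γ]_M = −(0) + (-1) + (1) = 0
  L: −[v]_L + [ξ_2]_L + [γ]_L = −(1) + (1) + (0) = 0
  T: −[v]_T + [ξ_2]_T + [γ]_T = −(-1) + (1) + (-2) = 0
All base exponents vanish — dimensionless.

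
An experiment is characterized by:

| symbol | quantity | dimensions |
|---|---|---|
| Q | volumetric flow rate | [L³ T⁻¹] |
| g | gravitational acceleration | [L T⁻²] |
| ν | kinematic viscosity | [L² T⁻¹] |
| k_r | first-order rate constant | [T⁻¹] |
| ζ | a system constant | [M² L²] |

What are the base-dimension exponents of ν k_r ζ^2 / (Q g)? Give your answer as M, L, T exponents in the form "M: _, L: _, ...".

Collect each base-dimension exponent across the product:
  M: −(0) − (0) + (0) + (0) + 2·(2) = 4
  L: −(3) − (1) + (2) + (0) + 2·(2) = 2
  T: −(-1) − (-2) + (-1) + (-1) + 2·(0) = 1
So the dimensions are [M⁴ L² T].

M: 4, L: 2, T: 1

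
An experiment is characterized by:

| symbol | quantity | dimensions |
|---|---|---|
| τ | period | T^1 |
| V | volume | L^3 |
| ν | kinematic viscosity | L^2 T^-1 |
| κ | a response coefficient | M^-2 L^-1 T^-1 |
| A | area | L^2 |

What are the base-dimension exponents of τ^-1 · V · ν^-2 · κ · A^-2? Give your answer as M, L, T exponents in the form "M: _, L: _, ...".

M: -2, L: -6, T: 0

Collect each base-dimension exponent across the product:
  M: −(0) + (0) − 2·(0) + (-2) − 2·(0) = -2
  L: −(0) + (3) − 2·(2) + (-1) − 2·(2) = -6
  T: −(1) + (0) − 2·(-1) + (-1) − 2·(0) = 0
So the dimensions are [M⁻² L⁻⁶].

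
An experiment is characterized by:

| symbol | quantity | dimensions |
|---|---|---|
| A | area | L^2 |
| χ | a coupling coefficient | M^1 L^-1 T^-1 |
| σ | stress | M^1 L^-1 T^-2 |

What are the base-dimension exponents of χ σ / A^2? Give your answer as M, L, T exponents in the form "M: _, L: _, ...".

M: 2, L: -6, T: -3

Collect each base-dimension exponent across the product:
  M: −2·(0) + (1) + (1) = 2
  L: −2·(2) + (-1) + (-1) = -6
  T: −2·(0) + (-1) + (-2) = -3
So the dimensions are [M² L⁻⁶ T⁻³].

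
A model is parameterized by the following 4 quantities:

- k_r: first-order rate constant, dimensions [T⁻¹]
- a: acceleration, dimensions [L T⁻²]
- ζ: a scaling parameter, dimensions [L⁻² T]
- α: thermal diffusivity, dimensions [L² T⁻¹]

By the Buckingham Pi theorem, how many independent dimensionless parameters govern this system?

2

There are 4 variables and 2 base dimensions (L, T).
The dimension matrix has rank 2.
Independent dimensionless groups: 4 − 2 = 2.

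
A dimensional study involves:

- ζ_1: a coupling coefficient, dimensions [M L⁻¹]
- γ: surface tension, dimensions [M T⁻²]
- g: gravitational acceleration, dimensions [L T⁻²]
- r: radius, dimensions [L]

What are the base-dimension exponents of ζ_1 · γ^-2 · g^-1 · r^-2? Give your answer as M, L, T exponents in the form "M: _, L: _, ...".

Collect each base-dimension exponent across the product:
  M: (1) − 2·(1) − (0) − 2·(0) = -1
  L: (-1) − 2·(0) − (1) − 2·(1) = -4
  T: (0) − 2·(-2) − (-2) − 2·(0) = 6
So the dimensions are [M⁻¹ L⁻⁴ T⁶].

M: -1, L: -4, T: 6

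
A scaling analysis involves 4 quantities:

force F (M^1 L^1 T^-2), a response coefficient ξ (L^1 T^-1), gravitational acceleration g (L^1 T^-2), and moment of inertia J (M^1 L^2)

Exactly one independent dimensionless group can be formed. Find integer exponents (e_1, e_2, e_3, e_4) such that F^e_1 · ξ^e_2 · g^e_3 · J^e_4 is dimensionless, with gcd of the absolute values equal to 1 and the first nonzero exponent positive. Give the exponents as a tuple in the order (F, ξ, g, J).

(1, 4, -3, -1)

M: e_1·(1) + e_2·(0) + e_3·(0) + e_4·(1) = 0
L: e_1·(1) + e_2·(1) + e_3·(1) + e_4·(2) = 0
T: e_1·(-2) + e_2·(-1) + e_3·(-2) + e_4·(0) = 0
Solving this homogeneous linear system for the smallest-integer solution (first nonzero entry positive) gives (1, 4, -3, -1).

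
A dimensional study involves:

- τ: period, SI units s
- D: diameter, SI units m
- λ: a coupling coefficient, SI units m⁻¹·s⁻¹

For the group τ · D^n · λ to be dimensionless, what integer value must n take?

1

Balance the L exponent: (1)·n from D, plus (0) + (-1) = -1 from the rest, must sum to zero.
n − 1 = 0, so n = 1.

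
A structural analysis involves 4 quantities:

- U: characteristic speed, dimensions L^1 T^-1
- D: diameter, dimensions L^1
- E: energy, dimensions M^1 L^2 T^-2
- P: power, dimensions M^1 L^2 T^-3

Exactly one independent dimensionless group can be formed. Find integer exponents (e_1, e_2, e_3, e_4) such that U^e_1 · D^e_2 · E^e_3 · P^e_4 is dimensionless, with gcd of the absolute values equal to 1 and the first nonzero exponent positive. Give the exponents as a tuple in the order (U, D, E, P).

(1, -1, 1, -1)

M: e_1·(0) + e_2·(0) + e_3·(1) + e_4·(1) = 0
L: e_1·(1) + e_2·(1) + e_3·(2) + e_4·(2) = 0
T: e_1·(-1) + e_2·(0) + e_3·(-2) + e_4·(-3) = 0
Solving this homogeneous linear system for the smallest-integer solution (first nonzero entry positive) gives (1, -1, 1, -1).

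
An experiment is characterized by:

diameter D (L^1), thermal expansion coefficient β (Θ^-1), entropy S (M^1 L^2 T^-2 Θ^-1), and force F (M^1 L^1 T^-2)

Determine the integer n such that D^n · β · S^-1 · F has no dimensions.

Balance the L exponent: (1)·n from D, plus (0) − (2) + (1) = -1 from the rest, must sum to zero.
n − 1 = 0, so n = 1.

1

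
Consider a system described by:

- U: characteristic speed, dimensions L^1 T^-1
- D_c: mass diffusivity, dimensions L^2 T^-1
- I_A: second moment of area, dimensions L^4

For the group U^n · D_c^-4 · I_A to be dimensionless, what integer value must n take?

Balance the L exponent: (1)·n from U, plus −4·(2) + (4) = -4 from the rest, must sum to zero.
n − 4 = 0, so n = 4.

4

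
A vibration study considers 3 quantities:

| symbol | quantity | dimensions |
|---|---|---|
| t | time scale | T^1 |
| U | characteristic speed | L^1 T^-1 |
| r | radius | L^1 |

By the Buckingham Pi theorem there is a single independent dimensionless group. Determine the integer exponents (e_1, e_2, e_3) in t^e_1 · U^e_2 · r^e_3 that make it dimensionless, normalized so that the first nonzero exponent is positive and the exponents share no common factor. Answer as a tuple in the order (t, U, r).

L: e_1·(0) + e_2·(1) + e_3·(1) = 0
T: e_1·(1) + e_2·(-1) + e_3·(0) = 0
Solving this homogeneous linear system for the smallest-integer solution (first nonzero entry positive) gives (1, 1, -1).

(1, 1, -1)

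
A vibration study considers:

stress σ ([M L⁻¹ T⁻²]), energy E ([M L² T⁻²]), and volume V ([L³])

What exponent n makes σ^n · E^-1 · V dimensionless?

1

Balance the M exponent: (1)·n from σ, plus −(1) + (0) = -1 from the rest, must sum to zero.
n − 1 = 0, so n = 1.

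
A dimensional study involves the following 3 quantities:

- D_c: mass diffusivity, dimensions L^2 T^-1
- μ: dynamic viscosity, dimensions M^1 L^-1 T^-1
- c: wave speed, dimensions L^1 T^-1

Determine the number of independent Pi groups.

0

There are 3 variables and 3 base dimensions (M, L, T).
The dimension matrix has rank 3.
Independent dimensionless groups: 3 − 3 = 0.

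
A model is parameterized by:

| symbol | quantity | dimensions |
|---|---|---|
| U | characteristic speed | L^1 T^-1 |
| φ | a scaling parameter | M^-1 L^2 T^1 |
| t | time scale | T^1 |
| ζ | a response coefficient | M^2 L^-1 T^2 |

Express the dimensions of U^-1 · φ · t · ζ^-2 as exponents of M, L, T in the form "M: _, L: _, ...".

M: -5, L: 3, T: -1

Collect each base-dimension exponent across the product:
  M: −(0) + (-1) + (0) − 2·(2) = -5
  L: −(1) + (2) + (0) − 2·(-1) = 3
  T: −(-1) + (1) + (1) − 2·(2) = -1
So the dimensions are [M⁻⁵ L³ T⁻¹].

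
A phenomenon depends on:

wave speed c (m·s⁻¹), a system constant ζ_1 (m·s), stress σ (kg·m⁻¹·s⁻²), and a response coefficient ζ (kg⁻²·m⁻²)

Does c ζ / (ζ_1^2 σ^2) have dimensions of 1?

no

Sum the exponent of each base dimension across the product:
  M: [c]_M − 2·[ζ_1]_M − 2·[σ]_M + [ζ]_M = (0) − 2·(0) − 2·(1) + (-2) = -4
  L: [c]_L − 2·[ζ_1]_L − 2·[σ]_L + [ζ]_L = (1) − 2·(1) − 2·(-1) + (-2) = -1
  T: [c]_T − 2·[ζ_1]_T − 2·[σ]_T + [ζ]_T = (-1) − 2·(1) − 2·(-2) + (0) = 1
Net dimensions [M⁻⁴ L⁻¹ T] ≠ [1] — not dimensionless.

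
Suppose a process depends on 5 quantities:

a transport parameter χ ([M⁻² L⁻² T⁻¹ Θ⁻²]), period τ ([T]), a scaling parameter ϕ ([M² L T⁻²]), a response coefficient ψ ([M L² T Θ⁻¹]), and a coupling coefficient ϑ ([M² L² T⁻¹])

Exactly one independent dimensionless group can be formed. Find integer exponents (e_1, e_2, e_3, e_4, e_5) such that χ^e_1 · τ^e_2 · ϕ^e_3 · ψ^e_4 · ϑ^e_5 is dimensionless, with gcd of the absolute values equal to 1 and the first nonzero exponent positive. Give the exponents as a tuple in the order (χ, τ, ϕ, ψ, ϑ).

(1, 3, -2, -2, 4)

M: e_1·(-2) + e_2·(0) + e_3·(2) + e_4·(1) + e_5·(2) = 0
L: e_1·(-2) + e_2·(0) + e_3·(1) + e_4·(2) + e_5·(2) = 0
T: e_1·(-1) + e_2·(1) + e_3·(-2) + e_4·(1) + e_5·(-1) = 0
Θ: e_1·(-2) + e_2·(0) + e_3·(0) + e_4·(-1) + e_5·(0) = 0
Solving this homogeneous linear system for the smallest-integer solution (first nonzero entry positive) gives (1, 3, -2, -2, 4).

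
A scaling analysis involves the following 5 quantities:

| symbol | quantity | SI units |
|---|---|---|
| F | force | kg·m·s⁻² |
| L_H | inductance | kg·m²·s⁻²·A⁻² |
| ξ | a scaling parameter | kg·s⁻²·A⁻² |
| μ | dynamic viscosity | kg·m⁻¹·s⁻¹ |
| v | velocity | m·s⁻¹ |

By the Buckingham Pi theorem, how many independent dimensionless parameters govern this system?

There are 5 variables and 4 base dimensions (M, L, T, I).
The dimension matrix has rank 4.
Independent dimensionless groups: 5 − 4 = 1.

1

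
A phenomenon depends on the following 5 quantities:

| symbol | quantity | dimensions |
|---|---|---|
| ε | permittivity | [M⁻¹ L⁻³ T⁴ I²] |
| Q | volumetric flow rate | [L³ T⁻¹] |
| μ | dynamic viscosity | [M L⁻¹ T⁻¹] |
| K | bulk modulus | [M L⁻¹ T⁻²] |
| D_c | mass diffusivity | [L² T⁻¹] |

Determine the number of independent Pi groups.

There are 5 variables and 4 base dimensions (M, L, T, I).
The dimension matrix has rank 4.
Independent dimensionless groups: 5 − 4 = 1.

1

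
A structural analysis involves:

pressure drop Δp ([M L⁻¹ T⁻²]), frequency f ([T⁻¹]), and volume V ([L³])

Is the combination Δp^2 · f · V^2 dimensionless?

no

Sum the exponent of each base dimension across the product:
  M: 2·[Δp]_M + [f]_M + 2·[V]_M = 2·(1) + (0) + 2·(0) = 2
  L: 2·[Δp]_L + [f]_L + 2·[V]_L = 2·(-1) + (0) + 2·(3) = 4
  T: 2·[Δp]_T + [f]_T + 2·[V]_T = 2·(-2) + (-1) + 2·(0) = -5
Net dimensions [M² L⁴ T⁻⁵] ≠ [1] — not dimensionless.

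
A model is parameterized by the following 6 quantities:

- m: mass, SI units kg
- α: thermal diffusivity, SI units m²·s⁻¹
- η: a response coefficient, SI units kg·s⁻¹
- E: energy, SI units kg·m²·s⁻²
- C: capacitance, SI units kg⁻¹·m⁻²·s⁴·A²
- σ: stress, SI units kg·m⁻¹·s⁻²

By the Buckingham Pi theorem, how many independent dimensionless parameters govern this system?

2

There are 6 variables and 4 base dimensions (M, L, T, I).
The dimension matrix has rank 4.
Independent dimensionless groups: 6 − 4 = 2.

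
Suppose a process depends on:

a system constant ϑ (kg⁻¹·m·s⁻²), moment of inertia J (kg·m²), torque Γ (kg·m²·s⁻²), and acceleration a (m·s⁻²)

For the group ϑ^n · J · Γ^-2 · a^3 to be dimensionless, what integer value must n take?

Balance the M exponent: (-1)·n from ϑ, plus (1) − 2·(1) + 3·(0) = -1 from the rest, must sum to zero.
−n − 1 = 0, so n = -1.

-1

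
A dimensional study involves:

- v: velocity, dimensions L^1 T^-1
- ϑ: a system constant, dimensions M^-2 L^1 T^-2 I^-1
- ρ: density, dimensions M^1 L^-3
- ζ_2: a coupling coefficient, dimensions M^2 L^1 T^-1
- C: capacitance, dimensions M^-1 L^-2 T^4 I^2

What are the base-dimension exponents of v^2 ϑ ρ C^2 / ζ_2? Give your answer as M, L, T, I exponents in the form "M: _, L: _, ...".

M: -5, L: -5, T: 5, I: 3

Collect each base-dimension exponent across the product:
  M: 2·(0) + (-2) + (1) − (2) + 2·(-1) = -5
  L: 2·(1) + (1) + (-3) − (1) + 2·(-2) = -5
  T: 2·(-1) + (-2) + (0) − (-1) + 2·(4) = 5
  I: 2·(0) + (-1) + (0) − (0) + 2·(2) = 3
So the dimensions are [M⁻⁵ L⁻⁵ T⁵ I³].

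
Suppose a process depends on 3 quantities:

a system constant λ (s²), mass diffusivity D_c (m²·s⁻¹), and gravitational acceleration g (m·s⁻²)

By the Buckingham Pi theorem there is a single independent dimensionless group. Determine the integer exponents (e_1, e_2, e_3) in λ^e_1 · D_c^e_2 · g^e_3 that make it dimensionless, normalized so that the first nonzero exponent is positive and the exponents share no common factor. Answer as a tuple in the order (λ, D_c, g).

L: e_1·(0) + e_2·(2) + e_3·(1) = 0
T: e_1·(2) + e_2·(-1) + e_3·(-2) = 0
Solving this homogeneous linear system for the smallest-integer solution (first nonzero entry positive) gives (3, -2, 4).

(3, -2, 4)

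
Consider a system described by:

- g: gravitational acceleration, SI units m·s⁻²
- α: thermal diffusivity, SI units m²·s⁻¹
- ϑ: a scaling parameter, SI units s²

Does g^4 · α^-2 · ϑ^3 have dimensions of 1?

yes

Sum the exponent of each base dimension across the product:
  L: 4·[g]_L − 2·[α]_L + 3·[ϑ]_L = 4·(1) − 2·(2) + 3·(0) = 0
  T: 4·[g]_T − 2·[α]_T + 3·[ϑ]_T = 4·(-2) − 2·(-1) + 3·(2) = 0
All base exponents vanish — dimensionless.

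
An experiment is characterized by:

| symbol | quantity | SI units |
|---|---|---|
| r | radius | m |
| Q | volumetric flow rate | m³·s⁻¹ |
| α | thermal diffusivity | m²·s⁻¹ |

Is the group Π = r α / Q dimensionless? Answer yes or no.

yes

Sum the exponent of each base dimension across the product:
  L: [r]_L − [Q]_L + [α]_L = (1) − (3) + (2) = 0
  T: [r]_T − [Q]_T + [α]_T = (0) − (-1) + (-1) = 0
All base exponents vanish — dimensionless.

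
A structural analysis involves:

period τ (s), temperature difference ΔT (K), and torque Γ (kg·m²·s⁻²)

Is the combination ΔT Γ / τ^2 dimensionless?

no

Sum the exponent of each base dimension across the product:
  M: −2·[τ]_M + [ΔT]_M + [Γ]_M = −2·(0) + (0) + (1) = 1
  L: −2·[τ]_L + [ΔT]_L + [Γ]_L = −2·(0) + (0) + (2) = 2
  T: −2·[τ]_T + [ΔT]_T + [Γ]_T = −2·(1) + (0) + (-2) = -4
  Θ: −2·[τ]_Θ + [ΔT]_Θ + [Γ]_Θ = −2·(0) + (1) + (0) = 1
Net dimensions [M L² T⁻⁴ Θ] ≠ [1] — not dimensionless.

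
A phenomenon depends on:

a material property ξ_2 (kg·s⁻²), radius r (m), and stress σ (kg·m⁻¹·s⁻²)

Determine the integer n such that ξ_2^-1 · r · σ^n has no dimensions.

Balance the M exponent: (1)·n from σ, plus −(1) + (0) = -1 from the rest, must sum to zero.
n − 1 = 0, so n = 1.

1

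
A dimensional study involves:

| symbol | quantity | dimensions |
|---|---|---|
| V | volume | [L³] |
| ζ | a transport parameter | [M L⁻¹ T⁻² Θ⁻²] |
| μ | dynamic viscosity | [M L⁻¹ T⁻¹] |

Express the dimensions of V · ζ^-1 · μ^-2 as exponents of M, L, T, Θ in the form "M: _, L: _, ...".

Collect each base-dimension exponent across the product:
  M: (0) − (1) − 2·(1) = -3
  L: (3) − (-1) − 2·(-1) = 6
  T: (0) − (-2) − 2·(-1) = 4
  Θ: (0) − (-2) − 2·(0) = 2
So the dimensions are [M⁻³ L⁶ T⁴ Θ²].

M: -3, L: 6, T: 4, Θ: 2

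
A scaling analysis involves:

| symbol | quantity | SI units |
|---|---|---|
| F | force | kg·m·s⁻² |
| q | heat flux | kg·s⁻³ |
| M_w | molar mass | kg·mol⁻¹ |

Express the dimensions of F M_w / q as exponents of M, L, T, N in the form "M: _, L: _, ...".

Collect each base-dimension exponent across the product:
  M: (1) − (1) + (1) = 1
  L: (1) − (0) + (0) = 1
  T: (-2) − (-3) + (0) = 1
  N: (0) − (0) + (-1) = -1
So the dimensions are [M L T N⁻¹].

M: 1, L: 1, T: 1, N: -1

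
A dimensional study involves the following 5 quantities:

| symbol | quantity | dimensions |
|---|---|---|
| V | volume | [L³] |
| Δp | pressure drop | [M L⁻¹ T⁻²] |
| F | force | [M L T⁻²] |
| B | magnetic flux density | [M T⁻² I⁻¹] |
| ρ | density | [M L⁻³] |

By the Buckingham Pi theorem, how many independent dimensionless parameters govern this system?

There are 5 variables and 4 base dimensions (M, L, T, I).
The dimension matrix has rank 4.
Independent dimensionless groups: 5 − 4 = 1.

1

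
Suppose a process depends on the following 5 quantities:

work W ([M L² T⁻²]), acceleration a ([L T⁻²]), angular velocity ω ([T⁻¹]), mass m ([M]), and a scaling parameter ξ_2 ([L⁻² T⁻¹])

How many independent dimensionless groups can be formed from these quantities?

There are 5 variables and 3 base dimensions (M, L, T).
The dimension matrix has rank 3.
Independent dimensionless groups: 5 − 3 = 2.

2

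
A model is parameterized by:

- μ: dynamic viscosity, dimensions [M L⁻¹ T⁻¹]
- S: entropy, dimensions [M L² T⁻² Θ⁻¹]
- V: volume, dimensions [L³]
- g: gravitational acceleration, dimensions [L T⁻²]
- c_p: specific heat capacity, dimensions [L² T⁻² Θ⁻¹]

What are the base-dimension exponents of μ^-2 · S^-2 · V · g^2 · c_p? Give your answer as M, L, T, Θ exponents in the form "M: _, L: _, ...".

Collect each base-dimension exponent across the product:
  M: −2·(1) − 2·(1) + (0) + 2·(0) + (0) = -4
  L: −2·(-1) − 2·(2) + (3) + 2·(1) + (2) = 5
  T: −2·(-1) − 2·(-2) + (0) + 2·(-2) + (-2) = 0
  Θ: −2·(0) − 2·(-1) + (0) + 2·(0) + (-1) = 1
So the dimensions are [M⁻⁴ L⁵ Θ].

M: -4, L: 5, T: 0, Θ: 1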